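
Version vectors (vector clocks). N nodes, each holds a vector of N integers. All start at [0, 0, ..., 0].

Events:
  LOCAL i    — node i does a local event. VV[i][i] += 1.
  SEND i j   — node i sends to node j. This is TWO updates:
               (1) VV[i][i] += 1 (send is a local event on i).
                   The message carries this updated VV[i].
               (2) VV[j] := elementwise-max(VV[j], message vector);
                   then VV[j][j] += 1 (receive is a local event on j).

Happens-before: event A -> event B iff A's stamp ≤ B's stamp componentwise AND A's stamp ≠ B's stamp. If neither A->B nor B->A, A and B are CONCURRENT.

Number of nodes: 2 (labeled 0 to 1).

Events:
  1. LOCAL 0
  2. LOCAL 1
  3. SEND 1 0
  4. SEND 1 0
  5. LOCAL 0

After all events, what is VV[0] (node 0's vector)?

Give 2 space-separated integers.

Initial: VV[0]=[0, 0]
Initial: VV[1]=[0, 0]
Event 1: LOCAL 0: VV[0][0]++ -> VV[0]=[1, 0]
Event 2: LOCAL 1: VV[1][1]++ -> VV[1]=[0, 1]
Event 3: SEND 1->0: VV[1][1]++ -> VV[1]=[0, 2], msg_vec=[0, 2]; VV[0]=max(VV[0],msg_vec) then VV[0][0]++ -> VV[0]=[2, 2]
Event 4: SEND 1->0: VV[1][1]++ -> VV[1]=[0, 3], msg_vec=[0, 3]; VV[0]=max(VV[0],msg_vec) then VV[0][0]++ -> VV[0]=[3, 3]
Event 5: LOCAL 0: VV[0][0]++ -> VV[0]=[4, 3]
Final vectors: VV[0]=[4, 3]; VV[1]=[0, 3]

Answer: 4 3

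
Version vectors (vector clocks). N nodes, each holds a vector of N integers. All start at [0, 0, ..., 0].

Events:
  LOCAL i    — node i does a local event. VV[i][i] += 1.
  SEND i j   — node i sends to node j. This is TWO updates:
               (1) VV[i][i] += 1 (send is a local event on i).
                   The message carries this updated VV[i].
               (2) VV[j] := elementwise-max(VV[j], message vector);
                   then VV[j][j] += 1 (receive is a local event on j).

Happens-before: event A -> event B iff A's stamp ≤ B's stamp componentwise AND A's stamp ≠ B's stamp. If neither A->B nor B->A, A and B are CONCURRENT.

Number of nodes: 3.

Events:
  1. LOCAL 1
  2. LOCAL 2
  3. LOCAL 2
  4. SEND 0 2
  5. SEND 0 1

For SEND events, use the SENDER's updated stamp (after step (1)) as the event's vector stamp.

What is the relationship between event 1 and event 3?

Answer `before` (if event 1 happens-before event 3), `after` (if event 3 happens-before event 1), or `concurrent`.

Initial: VV[0]=[0, 0, 0]
Initial: VV[1]=[0, 0, 0]
Initial: VV[2]=[0, 0, 0]
Event 1: LOCAL 1: VV[1][1]++ -> VV[1]=[0, 1, 0]
Event 2: LOCAL 2: VV[2][2]++ -> VV[2]=[0, 0, 1]
Event 3: LOCAL 2: VV[2][2]++ -> VV[2]=[0, 0, 2]
Event 4: SEND 0->2: VV[0][0]++ -> VV[0]=[1, 0, 0], msg_vec=[1, 0, 0]; VV[2]=max(VV[2],msg_vec) then VV[2][2]++ -> VV[2]=[1, 0, 3]
Event 5: SEND 0->1: VV[0][0]++ -> VV[0]=[2, 0, 0], msg_vec=[2, 0, 0]; VV[1]=max(VV[1],msg_vec) then VV[1][1]++ -> VV[1]=[2, 2, 0]
Event 1 stamp: [0, 1, 0]
Event 3 stamp: [0, 0, 2]
[0, 1, 0] <= [0, 0, 2]? False
[0, 0, 2] <= [0, 1, 0]? False
Relation: concurrent

Answer: concurrent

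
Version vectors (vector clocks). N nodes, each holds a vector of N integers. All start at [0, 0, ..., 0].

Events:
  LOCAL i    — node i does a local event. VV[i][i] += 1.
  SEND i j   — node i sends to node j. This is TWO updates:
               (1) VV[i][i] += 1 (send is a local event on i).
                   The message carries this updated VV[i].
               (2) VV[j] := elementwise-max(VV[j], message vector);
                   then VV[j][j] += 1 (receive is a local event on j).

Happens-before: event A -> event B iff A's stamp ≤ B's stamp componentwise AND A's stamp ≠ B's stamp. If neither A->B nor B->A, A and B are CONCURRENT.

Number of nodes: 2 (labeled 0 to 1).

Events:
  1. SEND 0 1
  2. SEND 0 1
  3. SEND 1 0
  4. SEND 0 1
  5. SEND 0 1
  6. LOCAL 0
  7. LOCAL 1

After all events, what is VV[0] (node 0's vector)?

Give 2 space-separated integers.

Answer: 6 3

Derivation:
Initial: VV[0]=[0, 0]
Initial: VV[1]=[0, 0]
Event 1: SEND 0->1: VV[0][0]++ -> VV[0]=[1, 0], msg_vec=[1, 0]; VV[1]=max(VV[1],msg_vec) then VV[1][1]++ -> VV[1]=[1, 1]
Event 2: SEND 0->1: VV[0][0]++ -> VV[0]=[2, 0], msg_vec=[2, 0]; VV[1]=max(VV[1],msg_vec) then VV[1][1]++ -> VV[1]=[2, 2]
Event 3: SEND 1->0: VV[1][1]++ -> VV[1]=[2, 3], msg_vec=[2, 3]; VV[0]=max(VV[0],msg_vec) then VV[0][0]++ -> VV[0]=[3, 3]
Event 4: SEND 0->1: VV[0][0]++ -> VV[0]=[4, 3], msg_vec=[4, 3]; VV[1]=max(VV[1],msg_vec) then VV[1][1]++ -> VV[1]=[4, 4]
Event 5: SEND 0->1: VV[0][0]++ -> VV[0]=[5, 3], msg_vec=[5, 3]; VV[1]=max(VV[1],msg_vec) then VV[1][1]++ -> VV[1]=[5, 5]
Event 6: LOCAL 0: VV[0][0]++ -> VV[0]=[6, 3]
Event 7: LOCAL 1: VV[1][1]++ -> VV[1]=[5, 6]
Final vectors: VV[0]=[6, 3]; VV[1]=[5, 6]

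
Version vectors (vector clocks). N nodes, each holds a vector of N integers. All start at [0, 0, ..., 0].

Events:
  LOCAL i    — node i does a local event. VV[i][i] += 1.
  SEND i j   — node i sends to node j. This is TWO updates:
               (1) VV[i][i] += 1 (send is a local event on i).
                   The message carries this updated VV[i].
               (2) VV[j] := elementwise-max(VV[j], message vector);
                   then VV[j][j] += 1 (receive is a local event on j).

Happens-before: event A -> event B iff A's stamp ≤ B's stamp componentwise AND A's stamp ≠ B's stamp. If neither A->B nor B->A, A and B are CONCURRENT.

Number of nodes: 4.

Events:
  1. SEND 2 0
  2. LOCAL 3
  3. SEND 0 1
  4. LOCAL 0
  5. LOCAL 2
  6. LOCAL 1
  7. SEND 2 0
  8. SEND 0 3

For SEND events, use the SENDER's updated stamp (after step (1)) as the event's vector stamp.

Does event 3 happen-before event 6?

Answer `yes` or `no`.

Initial: VV[0]=[0, 0, 0, 0]
Initial: VV[1]=[0, 0, 0, 0]
Initial: VV[2]=[0, 0, 0, 0]
Initial: VV[3]=[0, 0, 0, 0]
Event 1: SEND 2->0: VV[2][2]++ -> VV[2]=[0, 0, 1, 0], msg_vec=[0, 0, 1, 0]; VV[0]=max(VV[0],msg_vec) then VV[0][0]++ -> VV[0]=[1, 0, 1, 0]
Event 2: LOCAL 3: VV[3][3]++ -> VV[3]=[0, 0, 0, 1]
Event 3: SEND 0->1: VV[0][0]++ -> VV[0]=[2, 0, 1, 0], msg_vec=[2, 0, 1, 0]; VV[1]=max(VV[1],msg_vec) then VV[1][1]++ -> VV[1]=[2, 1, 1, 0]
Event 4: LOCAL 0: VV[0][0]++ -> VV[0]=[3, 0, 1, 0]
Event 5: LOCAL 2: VV[2][2]++ -> VV[2]=[0, 0, 2, 0]
Event 6: LOCAL 1: VV[1][1]++ -> VV[1]=[2, 2, 1, 0]
Event 7: SEND 2->0: VV[2][2]++ -> VV[2]=[0, 0, 3, 0], msg_vec=[0, 0, 3, 0]; VV[0]=max(VV[0],msg_vec) then VV[0][0]++ -> VV[0]=[4, 0, 3, 0]
Event 8: SEND 0->3: VV[0][0]++ -> VV[0]=[5, 0, 3, 0], msg_vec=[5, 0, 3, 0]; VV[3]=max(VV[3],msg_vec) then VV[3][3]++ -> VV[3]=[5, 0, 3, 2]
Event 3 stamp: [2, 0, 1, 0]
Event 6 stamp: [2, 2, 1, 0]
[2, 0, 1, 0] <= [2, 2, 1, 0]? True. Equal? False. Happens-before: True

Answer: yes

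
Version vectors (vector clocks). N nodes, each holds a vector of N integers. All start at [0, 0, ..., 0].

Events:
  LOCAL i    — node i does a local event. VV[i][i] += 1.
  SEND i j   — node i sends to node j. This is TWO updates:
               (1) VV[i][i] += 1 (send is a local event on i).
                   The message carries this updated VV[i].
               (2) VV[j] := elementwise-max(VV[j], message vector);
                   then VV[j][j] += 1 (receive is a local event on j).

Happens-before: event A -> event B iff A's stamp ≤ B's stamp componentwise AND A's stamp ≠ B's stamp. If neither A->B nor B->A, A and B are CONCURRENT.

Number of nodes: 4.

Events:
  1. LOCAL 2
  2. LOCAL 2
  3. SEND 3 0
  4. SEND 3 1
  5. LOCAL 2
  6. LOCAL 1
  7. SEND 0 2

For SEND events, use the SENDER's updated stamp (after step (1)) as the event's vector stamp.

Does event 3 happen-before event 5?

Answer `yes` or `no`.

Answer: no

Derivation:
Initial: VV[0]=[0, 0, 0, 0]
Initial: VV[1]=[0, 0, 0, 0]
Initial: VV[2]=[0, 0, 0, 0]
Initial: VV[3]=[0, 0, 0, 0]
Event 1: LOCAL 2: VV[2][2]++ -> VV[2]=[0, 0, 1, 0]
Event 2: LOCAL 2: VV[2][2]++ -> VV[2]=[0, 0, 2, 0]
Event 3: SEND 3->0: VV[3][3]++ -> VV[3]=[0, 0, 0, 1], msg_vec=[0, 0, 0, 1]; VV[0]=max(VV[0],msg_vec) then VV[0][0]++ -> VV[0]=[1, 0, 0, 1]
Event 4: SEND 3->1: VV[3][3]++ -> VV[3]=[0, 0, 0, 2], msg_vec=[0, 0, 0, 2]; VV[1]=max(VV[1],msg_vec) then VV[1][1]++ -> VV[1]=[0, 1, 0, 2]
Event 5: LOCAL 2: VV[2][2]++ -> VV[2]=[0, 0, 3, 0]
Event 6: LOCAL 1: VV[1][1]++ -> VV[1]=[0, 2, 0, 2]
Event 7: SEND 0->2: VV[0][0]++ -> VV[0]=[2, 0, 0, 1], msg_vec=[2, 0, 0, 1]; VV[2]=max(VV[2],msg_vec) then VV[2][2]++ -> VV[2]=[2, 0, 4, 1]
Event 3 stamp: [0, 0, 0, 1]
Event 5 stamp: [0, 0, 3, 0]
[0, 0, 0, 1] <= [0, 0, 3, 0]? False. Equal? False. Happens-before: False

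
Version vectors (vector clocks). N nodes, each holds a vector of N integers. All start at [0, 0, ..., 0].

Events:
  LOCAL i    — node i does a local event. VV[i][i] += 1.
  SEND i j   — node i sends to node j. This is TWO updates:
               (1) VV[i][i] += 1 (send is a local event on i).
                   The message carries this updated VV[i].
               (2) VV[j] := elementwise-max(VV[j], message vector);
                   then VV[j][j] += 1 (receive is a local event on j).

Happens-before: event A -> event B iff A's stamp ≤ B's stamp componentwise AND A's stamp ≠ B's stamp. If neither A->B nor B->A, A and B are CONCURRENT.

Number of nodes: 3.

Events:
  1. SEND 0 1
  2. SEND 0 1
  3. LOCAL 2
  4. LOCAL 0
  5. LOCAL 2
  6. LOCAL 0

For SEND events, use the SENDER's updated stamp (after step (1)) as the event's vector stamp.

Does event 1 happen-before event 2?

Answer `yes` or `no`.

Initial: VV[0]=[0, 0, 0]
Initial: VV[1]=[0, 0, 0]
Initial: VV[2]=[0, 0, 0]
Event 1: SEND 0->1: VV[0][0]++ -> VV[0]=[1, 0, 0], msg_vec=[1, 0, 0]; VV[1]=max(VV[1],msg_vec) then VV[1][1]++ -> VV[1]=[1, 1, 0]
Event 2: SEND 0->1: VV[0][0]++ -> VV[0]=[2, 0, 0], msg_vec=[2, 0, 0]; VV[1]=max(VV[1],msg_vec) then VV[1][1]++ -> VV[1]=[2, 2, 0]
Event 3: LOCAL 2: VV[2][2]++ -> VV[2]=[0, 0, 1]
Event 4: LOCAL 0: VV[0][0]++ -> VV[0]=[3, 0, 0]
Event 5: LOCAL 2: VV[2][2]++ -> VV[2]=[0, 0, 2]
Event 6: LOCAL 0: VV[0][0]++ -> VV[0]=[4, 0, 0]
Event 1 stamp: [1, 0, 0]
Event 2 stamp: [2, 0, 0]
[1, 0, 0] <= [2, 0, 0]? True. Equal? False. Happens-before: True

Answer: yes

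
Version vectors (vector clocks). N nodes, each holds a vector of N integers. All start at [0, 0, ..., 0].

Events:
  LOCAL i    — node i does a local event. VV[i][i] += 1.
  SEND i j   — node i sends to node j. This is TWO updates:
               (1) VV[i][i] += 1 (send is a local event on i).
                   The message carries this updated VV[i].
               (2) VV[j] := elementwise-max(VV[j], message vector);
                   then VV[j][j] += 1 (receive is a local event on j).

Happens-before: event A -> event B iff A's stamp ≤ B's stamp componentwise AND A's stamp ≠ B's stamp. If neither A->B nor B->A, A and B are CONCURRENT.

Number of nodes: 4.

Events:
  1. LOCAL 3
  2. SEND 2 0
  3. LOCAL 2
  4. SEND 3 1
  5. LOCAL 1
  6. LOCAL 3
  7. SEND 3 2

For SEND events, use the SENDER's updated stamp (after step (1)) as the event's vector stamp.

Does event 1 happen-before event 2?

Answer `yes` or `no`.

Answer: no

Derivation:
Initial: VV[0]=[0, 0, 0, 0]
Initial: VV[1]=[0, 0, 0, 0]
Initial: VV[2]=[0, 0, 0, 0]
Initial: VV[3]=[0, 0, 0, 0]
Event 1: LOCAL 3: VV[3][3]++ -> VV[3]=[0, 0, 0, 1]
Event 2: SEND 2->0: VV[2][2]++ -> VV[2]=[0, 0, 1, 0], msg_vec=[0, 0, 1, 0]; VV[0]=max(VV[0],msg_vec) then VV[0][0]++ -> VV[0]=[1, 0, 1, 0]
Event 3: LOCAL 2: VV[2][2]++ -> VV[2]=[0, 0, 2, 0]
Event 4: SEND 3->1: VV[3][3]++ -> VV[3]=[0, 0, 0, 2], msg_vec=[0, 0, 0, 2]; VV[1]=max(VV[1],msg_vec) then VV[1][1]++ -> VV[1]=[0, 1, 0, 2]
Event 5: LOCAL 1: VV[1][1]++ -> VV[1]=[0, 2, 0, 2]
Event 6: LOCAL 3: VV[3][3]++ -> VV[3]=[0, 0, 0, 3]
Event 7: SEND 3->2: VV[3][3]++ -> VV[3]=[0, 0, 0, 4], msg_vec=[0, 0, 0, 4]; VV[2]=max(VV[2],msg_vec) then VV[2][2]++ -> VV[2]=[0, 0, 3, 4]
Event 1 stamp: [0, 0, 0, 1]
Event 2 stamp: [0, 0, 1, 0]
[0, 0, 0, 1] <= [0, 0, 1, 0]? False. Equal? False. Happens-before: False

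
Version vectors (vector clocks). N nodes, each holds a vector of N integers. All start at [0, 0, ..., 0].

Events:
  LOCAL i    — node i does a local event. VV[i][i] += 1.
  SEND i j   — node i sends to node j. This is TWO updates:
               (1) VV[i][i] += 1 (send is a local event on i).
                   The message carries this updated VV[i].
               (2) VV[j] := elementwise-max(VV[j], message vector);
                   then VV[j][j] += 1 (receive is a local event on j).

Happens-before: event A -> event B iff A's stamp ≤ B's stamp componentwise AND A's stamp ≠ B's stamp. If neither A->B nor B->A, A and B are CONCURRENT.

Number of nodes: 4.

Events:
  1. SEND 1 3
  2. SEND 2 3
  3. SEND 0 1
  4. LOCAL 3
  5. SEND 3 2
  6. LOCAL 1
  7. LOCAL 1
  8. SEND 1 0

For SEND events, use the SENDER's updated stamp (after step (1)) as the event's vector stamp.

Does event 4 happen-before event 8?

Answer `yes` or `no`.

Answer: no

Derivation:
Initial: VV[0]=[0, 0, 0, 0]
Initial: VV[1]=[0, 0, 0, 0]
Initial: VV[2]=[0, 0, 0, 0]
Initial: VV[3]=[0, 0, 0, 0]
Event 1: SEND 1->3: VV[1][1]++ -> VV[1]=[0, 1, 0, 0], msg_vec=[0, 1, 0, 0]; VV[3]=max(VV[3],msg_vec) then VV[3][3]++ -> VV[3]=[0, 1, 0, 1]
Event 2: SEND 2->3: VV[2][2]++ -> VV[2]=[0, 0, 1, 0], msg_vec=[0, 0, 1, 0]; VV[3]=max(VV[3],msg_vec) then VV[3][3]++ -> VV[3]=[0, 1, 1, 2]
Event 3: SEND 0->1: VV[0][0]++ -> VV[0]=[1, 0, 0, 0], msg_vec=[1, 0, 0, 0]; VV[1]=max(VV[1],msg_vec) then VV[1][1]++ -> VV[1]=[1, 2, 0, 0]
Event 4: LOCAL 3: VV[3][3]++ -> VV[3]=[0, 1, 1, 3]
Event 5: SEND 3->2: VV[3][3]++ -> VV[3]=[0, 1, 1, 4], msg_vec=[0, 1, 1, 4]; VV[2]=max(VV[2],msg_vec) then VV[2][2]++ -> VV[2]=[0, 1, 2, 4]
Event 6: LOCAL 1: VV[1][1]++ -> VV[1]=[1, 3, 0, 0]
Event 7: LOCAL 1: VV[1][1]++ -> VV[1]=[1, 4, 0, 0]
Event 8: SEND 1->0: VV[1][1]++ -> VV[1]=[1, 5, 0, 0], msg_vec=[1, 5, 0, 0]; VV[0]=max(VV[0],msg_vec) then VV[0][0]++ -> VV[0]=[2, 5, 0, 0]
Event 4 stamp: [0, 1, 1, 3]
Event 8 stamp: [1, 5, 0, 0]
[0, 1, 1, 3] <= [1, 5, 0, 0]? False. Equal? False. Happens-before: False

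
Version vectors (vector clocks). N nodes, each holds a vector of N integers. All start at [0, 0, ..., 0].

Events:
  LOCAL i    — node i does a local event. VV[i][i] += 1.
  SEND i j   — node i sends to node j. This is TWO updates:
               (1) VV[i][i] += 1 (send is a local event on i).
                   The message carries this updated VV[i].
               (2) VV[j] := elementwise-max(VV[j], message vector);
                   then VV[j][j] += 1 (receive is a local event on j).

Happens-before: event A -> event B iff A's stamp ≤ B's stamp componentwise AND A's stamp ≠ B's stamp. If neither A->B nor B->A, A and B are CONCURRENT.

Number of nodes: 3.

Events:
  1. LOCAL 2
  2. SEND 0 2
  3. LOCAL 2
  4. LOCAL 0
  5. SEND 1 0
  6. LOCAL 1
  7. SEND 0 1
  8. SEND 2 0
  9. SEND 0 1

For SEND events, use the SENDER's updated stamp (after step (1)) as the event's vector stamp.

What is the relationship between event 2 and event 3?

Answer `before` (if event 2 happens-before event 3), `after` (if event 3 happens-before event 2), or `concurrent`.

Answer: before

Derivation:
Initial: VV[0]=[0, 0, 0]
Initial: VV[1]=[0, 0, 0]
Initial: VV[2]=[0, 0, 0]
Event 1: LOCAL 2: VV[2][2]++ -> VV[2]=[0, 0, 1]
Event 2: SEND 0->2: VV[0][0]++ -> VV[0]=[1, 0, 0], msg_vec=[1, 0, 0]; VV[2]=max(VV[2],msg_vec) then VV[2][2]++ -> VV[2]=[1, 0, 2]
Event 3: LOCAL 2: VV[2][2]++ -> VV[2]=[1, 0, 3]
Event 4: LOCAL 0: VV[0][0]++ -> VV[0]=[2, 0, 0]
Event 5: SEND 1->0: VV[1][1]++ -> VV[1]=[0, 1, 0], msg_vec=[0, 1, 0]; VV[0]=max(VV[0],msg_vec) then VV[0][0]++ -> VV[0]=[3, 1, 0]
Event 6: LOCAL 1: VV[1][1]++ -> VV[1]=[0, 2, 0]
Event 7: SEND 0->1: VV[0][0]++ -> VV[0]=[4, 1, 0], msg_vec=[4, 1, 0]; VV[1]=max(VV[1],msg_vec) then VV[1][1]++ -> VV[1]=[4, 3, 0]
Event 8: SEND 2->0: VV[2][2]++ -> VV[2]=[1, 0, 4], msg_vec=[1, 0, 4]; VV[0]=max(VV[0],msg_vec) then VV[0][0]++ -> VV[0]=[5, 1, 4]
Event 9: SEND 0->1: VV[0][0]++ -> VV[0]=[6, 1, 4], msg_vec=[6, 1, 4]; VV[1]=max(VV[1],msg_vec) then VV[1][1]++ -> VV[1]=[6, 4, 4]
Event 2 stamp: [1, 0, 0]
Event 3 stamp: [1, 0, 3]
[1, 0, 0] <= [1, 0, 3]? True
[1, 0, 3] <= [1, 0, 0]? False
Relation: before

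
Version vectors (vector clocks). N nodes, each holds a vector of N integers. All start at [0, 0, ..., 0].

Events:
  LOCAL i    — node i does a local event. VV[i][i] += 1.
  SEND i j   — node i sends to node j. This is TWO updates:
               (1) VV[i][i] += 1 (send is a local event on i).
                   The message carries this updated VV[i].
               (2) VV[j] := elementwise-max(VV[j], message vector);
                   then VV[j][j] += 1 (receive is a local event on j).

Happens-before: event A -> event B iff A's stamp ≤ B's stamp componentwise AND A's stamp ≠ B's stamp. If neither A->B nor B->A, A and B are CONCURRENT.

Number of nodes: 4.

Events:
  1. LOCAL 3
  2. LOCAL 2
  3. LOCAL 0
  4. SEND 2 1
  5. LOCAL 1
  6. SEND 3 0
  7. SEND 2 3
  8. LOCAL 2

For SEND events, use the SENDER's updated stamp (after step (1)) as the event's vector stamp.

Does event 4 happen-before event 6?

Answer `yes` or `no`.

Answer: no

Derivation:
Initial: VV[0]=[0, 0, 0, 0]
Initial: VV[1]=[0, 0, 0, 0]
Initial: VV[2]=[0, 0, 0, 0]
Initial: VV[3]=[0, 0, 0, 0]
Event 1: LOCAL 3: VV[3][3]++ -> VV[3]=[0, 0, 0, 1]
Event 2: LOCAL 2: VV[2][2]++ -> VV[2]=[0, 0, 1, 0]
Event 3: LOCAL 0: VV[0][0]++ -> VV[0]=[1, 0, 0, 0]
Event 4: SEND 2->1: VV[2][2]++ -> VV[2]=[0, 0, 2, 0], msg_vec=[0, 0, 2, 0]; VV[1]=max(VV[1],msg_vec) then VV[1][1]++ -> VV[1]=[0, 1, 2, 0]
Event 5: LOCAL 1: VV[1][1]++ -> VV[1]=[0, 2, 2, 0]
Event 6: SEND 3->0: VV[3][3]++ -> VV[3]=[0, 0, 0, 2], msg_vec=[0, 0, 0, 2]; VV[0]=max(VV[0],msg_vec) then VV[0][0]++ -> VV[0]=[2, 0, 0, 2]
Event 7: SEND 2->3: VV[2][2]++ -> VV[2]=[0, 0, 3, 0], msg_vec=[0, 0, 3, 0]; VV[3]=max(VV[3],msg_vec) then VV[3][3]++ -> VV[3]=[0, 0, 3, 3]
Event 8: LOCAL 2: VV[2][2]++ -> VV[2]=[0, 0, 4, 0]
Event 4 stamp: [0, 0, 2, 0]
Event 6 stamp: [0, 0, 0, 2]
[0, 0, 2, 0] <= [0, 0, 0, 2]? False. Equal? False. Happens-before: False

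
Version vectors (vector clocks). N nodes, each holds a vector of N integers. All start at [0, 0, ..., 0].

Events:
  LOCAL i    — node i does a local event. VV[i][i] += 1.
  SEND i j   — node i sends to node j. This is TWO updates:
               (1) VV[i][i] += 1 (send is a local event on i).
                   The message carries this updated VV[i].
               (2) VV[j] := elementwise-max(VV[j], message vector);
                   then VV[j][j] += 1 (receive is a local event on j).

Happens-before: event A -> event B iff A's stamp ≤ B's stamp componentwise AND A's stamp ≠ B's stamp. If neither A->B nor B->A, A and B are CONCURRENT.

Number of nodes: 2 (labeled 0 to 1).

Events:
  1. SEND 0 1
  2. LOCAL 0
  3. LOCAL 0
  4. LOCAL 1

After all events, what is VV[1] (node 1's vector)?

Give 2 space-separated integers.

Answer: 1 2

Derivation:
Initial: VV[0]=[0, 0]
Initial: VV[1]=[0, 0]
Event 1: SEND 0->1: VV[0][0]++ -> VV[0]=[1, 0], msg_vec=[1, 0]; VV[1]=max(VV[1],msg_vec) then VV[1][1]++ -> VV[1]=[1, 1]
Event 2: LOCAL 0: VV[0][0]++ -> VV[0]=[2, 0]
Event 3: LOCAL 0: VV[0][0]++ -> VV[0]=[3, 0]
Event 4: LOCAL 1: VV[1][1]++ -> VV[1]=[1, 2]
Final vectors: VV[0]=[3, 0]; VV[1]=[1, 2]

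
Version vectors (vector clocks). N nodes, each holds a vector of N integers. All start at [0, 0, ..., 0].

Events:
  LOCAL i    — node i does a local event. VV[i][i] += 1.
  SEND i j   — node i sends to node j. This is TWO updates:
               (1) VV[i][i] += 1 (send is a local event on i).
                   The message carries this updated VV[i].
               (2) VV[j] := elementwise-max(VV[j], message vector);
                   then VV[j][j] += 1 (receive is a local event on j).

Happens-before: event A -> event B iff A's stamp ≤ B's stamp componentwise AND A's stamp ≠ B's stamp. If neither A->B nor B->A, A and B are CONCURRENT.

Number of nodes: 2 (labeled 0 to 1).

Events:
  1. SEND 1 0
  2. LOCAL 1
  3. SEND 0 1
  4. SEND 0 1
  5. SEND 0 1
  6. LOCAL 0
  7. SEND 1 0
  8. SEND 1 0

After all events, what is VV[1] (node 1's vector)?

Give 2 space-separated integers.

Answer: 4 7

Derivation:
Initial: VV[0]=[0, 0]
Initial: VV[1]=[0, 0]
Event 1: SEND 1->0: VV[1][1]++ -> VV[1]=[0, 1], msg_vec=[0, 1]; VV[0]=max(VV[0],msg_vec) then VV[0][0]++ -> VV[0]=[1, 1]
Event 2: LOCAL 1: VV[1][1]++ -> VV[1]=[0, 2]
Event 3: SEND 0->1: VV[0][0]++ -> VV[0]=[2, 1], msg_vec=[2, 1]; VV[1]=max(VV[1],msg_vec) then VV[1][1]++ -> VV[1]=[2, 3]
Event 4: SEND 0->1: VV[0][0]++ -> VV[0]=[3, 1], msg_vec=[3, 1]; VV[1]=max(VV[1],msg_vec) then VV[1][1]++ -> VV[1]=[3, 4]
Event 5: SEND 0->1: VV[0][0]++ -> VV[0]=[4, 1], msg_vec=[4, 1]; VV[1]=max(VV[1],msg_vec) then VV[1][1]++ -> VV[1]=[4, 5]
Event 6: LOCAL 0: VV[0][0]++ -> VV[0]=[5, 1]
Event 7: SEND 1->0: VV[1][1]++ -> VV[1]=[4, 6], msg_vec=[4, 6]; VV[0]=max(VV[0],msg_vec) then VV[0][0]++ -> VV[0]=[6, 6]
Event 8: SEND 1->0: VV[1][1]++ -> VV[1]=[4, 7], msg_vec=[4, 7]; VV[0]=max(VV[0],msg_vec) then VV[0][0]++ -> VV[0]=[7, 7]
Final vectors: VV[0]=[7, 7]; VV[1]=[4, 7]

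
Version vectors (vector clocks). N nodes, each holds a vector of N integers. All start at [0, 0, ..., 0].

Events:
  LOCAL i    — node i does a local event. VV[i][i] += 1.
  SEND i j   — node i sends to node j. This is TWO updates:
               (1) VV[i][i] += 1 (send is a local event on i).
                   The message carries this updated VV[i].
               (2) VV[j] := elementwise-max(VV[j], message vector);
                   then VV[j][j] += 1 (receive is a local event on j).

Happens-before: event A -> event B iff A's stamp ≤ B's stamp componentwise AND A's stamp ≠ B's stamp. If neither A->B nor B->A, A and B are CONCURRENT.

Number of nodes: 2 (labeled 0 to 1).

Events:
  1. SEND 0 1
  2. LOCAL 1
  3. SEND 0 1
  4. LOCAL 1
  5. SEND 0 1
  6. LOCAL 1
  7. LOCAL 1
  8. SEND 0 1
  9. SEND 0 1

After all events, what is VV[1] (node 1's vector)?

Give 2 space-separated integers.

Answer: 5 9

Derivation:
Initial: VV[0]=[0, 0]
Initial: VV[1]=[0, 0]
Event 1: SEND 0->1: VV[0][0]++ -> VV[0]=[1, 0], msg_vec=[1, 0]; VV[1]=max(VV[1],msg_vec) then VV[1][1]++ -> VV[1]=[1, 1]
Event 2: LOCAL 1: VV[1][1]++ -> VV[1]=[1, 2]
Event 3: SEND 0->1: VV[0][0]++ -> VV[0]=[2, 0], msg_vec=[2, 0]; VV[1]=max(VV[1],msg_vec) then VV[1][1]++ -> VV[1]=[2, 3]
Event 4: LOCAL 1: VV[1][1]++ -> VV[1]=[2, 4]
Event 5: SEND 0->1: VV[0][0]++ -> VV[0]=[3, 0], msg_vec=[3, 0]; VV[1]=max(VV[1],msg_vec) then VV[1][1]++ -> VV[1]=[3, 5]
Event 6: LOCAL 1: VV[1][1]++ -> VV[1]=[3, 6]
Event 7: LOCAL 1: VV[1][1]++ -> VV[1]=[3, 7]
Event 8: SEND 0->1: VV[0][0]++ -> VV[0]=[4, 0], msg_vec=[4, 0]; VV[1]=max(VV[1],msg_vec) then VV[1][1]++ -> VV[1]=[4, 8]
Event 9: SEND 0->1: VV[0][0]++ -> VV[0]=[5, 0], msg_vec=[5, 0]; VV[1]=max(VV[1],msg_vec) then VV[1][1]++ -> VV[1]=[5, 9]
Final vectors: VV[0]=[5, 0]; VV[1]=[5, 9]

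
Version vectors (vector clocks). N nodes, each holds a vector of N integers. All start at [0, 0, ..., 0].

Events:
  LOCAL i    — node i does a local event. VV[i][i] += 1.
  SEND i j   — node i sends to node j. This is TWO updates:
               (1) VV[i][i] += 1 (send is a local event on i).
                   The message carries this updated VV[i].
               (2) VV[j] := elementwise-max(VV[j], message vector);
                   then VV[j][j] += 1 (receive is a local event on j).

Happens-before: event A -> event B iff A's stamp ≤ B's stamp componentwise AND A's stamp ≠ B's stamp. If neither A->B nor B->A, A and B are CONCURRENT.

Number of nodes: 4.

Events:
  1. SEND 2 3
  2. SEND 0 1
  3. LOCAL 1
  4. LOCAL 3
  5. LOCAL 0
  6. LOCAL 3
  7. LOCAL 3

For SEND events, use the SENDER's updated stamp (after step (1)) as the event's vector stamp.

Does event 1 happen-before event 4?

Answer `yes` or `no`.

Initial: VV[0]=[0, 0, 0, 0]
Initial: VV[1]=[0, 0, 0, 0]
Initial: VV[2]=[0, 0, 0, 0]
Initial: VV[3]=[0, 0, 0, 0]
Event 1: SEND 2->3: VV[2][2]++ -> VV[2]=[0, 0, 1, 0], msg_vec=[0, 0, 1, 0]; VV[3]=max(VV[3],msg_vec) then VV[3][3]++ -> VV[3]=[0, 0, 1, 1]
Event 2: SEND 0->1: VV[0][0]++ -> VV[0]=[1, 0, 0, 0], msg_vec=[1, 0, 0, 0]; VV[1]=max(VV[1],msg_vec) then VV[1][1]++ -> VV[1]=[1, 1, 0, 0]
Event 3: LOCAL 1: VV[1][1]++ -> VV[1]=[1, 2, 0, 0]
Event 4: LOCAL 3: VV[3][3]++ -> VV[3]=[0, 0, 1, 2]
Event 5: LOCAL 0: VV[0][0]++ -> VV[0]=[2, 0, 0, 0]
Event 6: LOCAL 3: VV[3][3]++ -> VV[3]=[0, 0, 1, 3]
Event 7: LOCAL 3: VV[3][3]++ -> VV[3]=[0, 0, 1, 4]
Event 1 stamp: [0, 0, 1, 0]
Event 4 stamp: [0, 0, 1, 2]
[0, 0, 1, 0] <= [0, 0, 1, 2]? True. Equal? False. Happens-before: True

Answer: yes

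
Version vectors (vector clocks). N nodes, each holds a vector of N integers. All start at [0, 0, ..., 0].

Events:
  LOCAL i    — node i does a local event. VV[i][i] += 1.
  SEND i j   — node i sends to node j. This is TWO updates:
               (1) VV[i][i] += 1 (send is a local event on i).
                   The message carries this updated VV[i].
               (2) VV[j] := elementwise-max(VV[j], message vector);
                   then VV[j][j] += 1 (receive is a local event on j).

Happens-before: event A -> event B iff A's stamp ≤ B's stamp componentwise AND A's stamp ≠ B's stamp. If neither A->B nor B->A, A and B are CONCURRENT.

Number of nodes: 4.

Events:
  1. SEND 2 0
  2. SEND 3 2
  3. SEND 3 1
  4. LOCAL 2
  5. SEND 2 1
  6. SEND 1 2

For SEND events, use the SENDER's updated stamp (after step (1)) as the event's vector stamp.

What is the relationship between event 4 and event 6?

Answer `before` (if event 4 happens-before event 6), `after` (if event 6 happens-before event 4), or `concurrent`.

Initial: VV[0]=[0, 0, 0, 0]
Initial: VV[1]=[0, 0, 0, 0]
Initial: VV[2]=[0, 0, 0, 0]
Initial: VV[3]=[0, 0, 0, 0]
Event 1: SEND 2->0: VV[2][2]++ -> VV[2]=[0, 0, 1, 0], msg_vec=[0, 0, 1, 0]; VV[0]=max(VV[0],msg_vec) then VV[0][0]++ -> VV[0]=[1, 0, 1, 0]
Event 2: SEND 3->2: VV[3][3]++ -> VV[3]=[0, 0, 0, 1], msg_vec=[0, 0, 0, 1]; VV[2]=max(VV[2],msg_vec) then VV[2][2]++ -> VV[2]=[0, 0, 2, 1]
Event 3: SEND 3->1: VV[3][3]++ -> VV[3]=[0, 0, 0, 2], msg_vec=[0, 0, 0, 2]; VV[1]=max(VV[1],msg_vec) then VV[1][1]++ -> VV[1]=[0, 1, 0, 2]
Event 4: LOCAL 2: VV[2][2]++ -> VV[2]=[0, 0, 3, 1]
Event 5: SEND 2->1: VV[2][2]++ -> VV[2]=[0, 0, 4, 1], msg_vec=[0, 0, 4, 1]; VV[1]=max(VV[1],msg_vec) then VV[1][1]++ -> VV[1]=[0, 2, 4, 2]
Event 6: SEND 1->2: VV[1][1]++ -> VV[1]=[0, 3, 4, 2], msg_vec=[0, 3, 4, 2]; VV[2]=max(VV[2],msg_vec) then VV[2][2]++ -> VV[2]=[0, 3, 5, 2]
Event 4 stamp: [0, 0, 3, 1]
Event 6 stamp: [0, 3, 4, 2]
[0, 0, 3, 1] <= [0, 3, 4, 2]? True
[0, 3, 4, 2] <= [0, 0, 3, 1]? False
Relation: before

Answer: before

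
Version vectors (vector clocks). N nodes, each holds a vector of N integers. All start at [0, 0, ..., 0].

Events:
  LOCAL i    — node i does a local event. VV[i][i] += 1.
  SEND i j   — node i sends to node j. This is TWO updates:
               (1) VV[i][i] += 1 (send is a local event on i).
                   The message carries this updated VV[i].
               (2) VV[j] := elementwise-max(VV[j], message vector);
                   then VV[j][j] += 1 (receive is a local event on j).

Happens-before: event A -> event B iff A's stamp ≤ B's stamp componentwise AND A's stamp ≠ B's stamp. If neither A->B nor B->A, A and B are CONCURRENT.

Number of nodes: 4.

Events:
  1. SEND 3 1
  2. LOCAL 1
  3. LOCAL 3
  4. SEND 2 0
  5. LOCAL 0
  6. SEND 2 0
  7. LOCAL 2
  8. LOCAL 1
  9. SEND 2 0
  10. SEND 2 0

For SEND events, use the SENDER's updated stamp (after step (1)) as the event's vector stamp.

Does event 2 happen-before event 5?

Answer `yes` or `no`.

Initial: VV[0]=[0, 0, 0, 0]
Initial: VV[1]=[0, 0, 0, 0]
Initial: VV[2]=[0, 0, 0, 0]
Initial: VV[3]=[0, 0, 0, 0]
Event 1: SEND 3->1: VV[3][3]++ -> VV[3]=[0, 0, 0, 1], msg_vec=[0, 0, 0, 1]; VV[1]=max(VV[1],msg_vec) then VV[1][1]++ -> VV[1]=[0, 1, 0, 1]
Event 2: LOCAL 1: VV[1][1]++ -> VV[1]=[0, 2, 0, 1]
Event 3: LOCAL 3: VV[3][3]++ -> VV[3]=[0, 0, 0, 2]
Event 4: SEND 2->0: VV[2][2]++ -> VV[2]=[0, 0, 1, 0], msg_vec=[0, 0, 1, 0]; VV[0]=max(VV[0],msg_vec) then VV[0][0]++ -> VV[0]=[1, 0, 1, 0]
Event 5: LOCAL 0: VV[0][0]++ -> VV[0]=[2, 0, 1, 0]
Event 6: SEND 2->0: VV[2][2]++ -> VV[2]=[0, 0, 2, 0], msg_vec=[0, 0, 2, 0]; VV[0]=max(VV[0],msg_vec) then VV[0][0]++ -> VV[0]=[3, 0, 2, 0]
Event 7: LOCAL 2: VV[2][2]++ -> VV[2]=[0, 0, 3, 0]
Event 8: LOCAL 1: VV[1][1]++ -> VV[1]=[0, 3, 0, 1]
Event 9: SEND 2->0: VV[2][2]++ -> VV[2]=[0, 0, 4, 0], msg_vec=[0, 0, 4, 0]; VV[0]=max(VV[0],msg_vec) then VV[0][0]++ -> VV[0]=[4, 0, 4, 0]
Event 10: SEND 2->0: VV[2][2]++ -> VV[2]=[0, 0, 5, 0], msg_vec=[0, 0, 5, 0]; VV[0]=max(VV[0],msg_vec) then VV[0][0]++ -> VV[0]=[5, 0, 5, 0]
Event 2 stamp: [0, 2, 0, 1]
Event 5 stamp: [2, 0, 1, 0]
[0, 2, 0, 1] <= [2, 0, 1, 0]? False. Equal? False. Happens-before: False

Answer: no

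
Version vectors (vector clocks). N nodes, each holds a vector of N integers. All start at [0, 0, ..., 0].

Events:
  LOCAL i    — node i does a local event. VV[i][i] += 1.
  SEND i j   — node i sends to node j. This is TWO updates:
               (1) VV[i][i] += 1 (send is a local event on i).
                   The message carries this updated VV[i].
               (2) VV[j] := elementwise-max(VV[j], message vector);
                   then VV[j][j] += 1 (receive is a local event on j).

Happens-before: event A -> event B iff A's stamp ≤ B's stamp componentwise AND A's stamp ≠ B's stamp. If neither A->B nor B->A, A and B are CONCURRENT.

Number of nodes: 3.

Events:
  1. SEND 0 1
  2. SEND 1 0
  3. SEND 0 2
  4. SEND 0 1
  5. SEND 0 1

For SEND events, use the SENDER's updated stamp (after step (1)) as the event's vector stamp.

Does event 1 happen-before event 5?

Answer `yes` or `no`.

Initial: VV[0]=[0, 0, 0]
Initial: VV[1]=[0, 0, 0]
Initial: VV[2]=[0, 0, 0]
Event 1: SEND 0->1: VV[0][0]++ -> VV[0]=[1, 0, 0], msg_vec=[1, 0, 0]; VV[1]=max(VV[1],msg_vec) then VV[1][1]++ -> VV[1]=[1, 1, 0]
Event 2: SEND 1->0: VV[1][1]++ -> VV[1]=[1, 2, 0], msg_vec=[1, 2, 0]; VV[0]=max(VV[0],msg_vec) then VV[0][0]++ -> VV[0]=[2, 2, 0]
Event 3: SEND 0->2: VV[0][0]++ -> VV[0]=[3, 2, 0], msg_vec=[3, 2, 0]; VV[2]=max(VV[2],msg_vec) then VV[2][2]++ -> VV[2]=[3, 2, 1]
Event 4: SEND 0->1: VV[0][0]++ -> VV[0]=[4, 2, 0], msg_vec=[4, 2, 0]; VV[1]=max(VV[1],msg_vec) then VV[1][1]++ -> VV[1]=[4, 3, 0]
Event 5: SEND 0->1: VV[0][0]++ -> VV[0]=[5, 2, 0], msg_vec=[5, 2, 0]; VV[1]=max(VV[1],msg_vec) then VV[1][1]++ -> VV[1]=[5, 4, 0]
Event 1 stamp: [1, 0, 0]
Event 5 stamp: [5, 2, 0]
[1, 0, 0] <= [5, 2, 0]? True. Equal? False. Happens-before: True

Answer: yes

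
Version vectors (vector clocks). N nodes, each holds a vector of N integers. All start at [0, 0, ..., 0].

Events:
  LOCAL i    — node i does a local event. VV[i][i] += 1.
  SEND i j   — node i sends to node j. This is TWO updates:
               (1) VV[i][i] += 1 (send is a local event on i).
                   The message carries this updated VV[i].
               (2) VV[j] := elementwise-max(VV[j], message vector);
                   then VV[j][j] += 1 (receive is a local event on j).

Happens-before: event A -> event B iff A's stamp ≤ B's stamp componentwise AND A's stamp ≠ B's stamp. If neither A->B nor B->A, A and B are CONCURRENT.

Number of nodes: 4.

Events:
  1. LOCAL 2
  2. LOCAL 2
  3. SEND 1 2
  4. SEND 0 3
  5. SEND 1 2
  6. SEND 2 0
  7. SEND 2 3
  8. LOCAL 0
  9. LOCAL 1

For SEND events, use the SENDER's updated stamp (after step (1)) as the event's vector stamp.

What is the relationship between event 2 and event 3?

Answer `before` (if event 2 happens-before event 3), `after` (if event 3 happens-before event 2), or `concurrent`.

Initial: VV[0]=[0, 0, 0, 0]
Initial: VV[1]=[0, 0, 0, 0]
Initial: VV[2]=[0, 0, 0, 0]
Initial: VV[3]=[0, 0, 0, 0]
Event 1: LOCAL 2: VV[2][2]++ -> VV[2]=[0, 0, 1, 0]
Event 2: LOCAL 2: VV[2][2]++ -> VV[2]=[0, 0, 2, 0]
Event 3: SEND 1->2: VV[1][1]++ -> VV[1]=[0, 1, 0, 0], msg_vec=[0, 1, 0, 0]; VV[2]=max(VV[2],msg_vec) then VV[2][2]++ -> VV[2]=[0, 1, 3, 0]
Event 4: SEND 0->3: VV[0][0]++ -> VV[0]=[1, 0, 0, 0], msg_vec=[1, 0, 0, 0]; VV[3]=max(VV[3],msg_vec) then VV[3][3]++ -> VV[3]=[1, 0, 0, 1]
Event 5: SEND 1->2: VV[1][1]++ -> VV[1]=[0, 2, 0, 0], msg_vec=[0, 2, 0, 0]; VV[2]=max(VV[2],msg_vec) then VV[2][2]++ -> VV[2]=[0, 2, 4, 0]
Event 6: SEND 2->0: VV[2][2]++ -> VV[2]=[0, 2, 5, 0], msg_vec=[0, 2, 5, 0]; VV[0]=max(VV[0],msg_vec) then VV[0][0]++ -> VV[0]=[2, 2, 5, 0]
Event 7: SEND 2->3: VV[2][2]++ -> VV[2]=[0, 2, 6, 0], msg_vec=[0, 2, 6, 0]; VV[3]=max(VV[3],msg_vec) then VV[3][3]++ -> VV[3]=[1, 2, 6, 2]
Event 8: LOCAL 0: VV[0][0]++ -> VV[0]=[3, 2, 5, 0]
Event 9: LOCAL 1: VV[1][1]++ -> VV[1]=[0, 3, 0, 0]
Event 2 stamp: [0, 0, 2, 0]
Event 3 stamp: [0, 1, 0, 0]
[0, 0, 2, 0] <= [0, 1, 0, 0]? False
[0, 1, 0, 0] <= [0, 0, 2, 0]? False
Relation: concurrent

Answer: concurrent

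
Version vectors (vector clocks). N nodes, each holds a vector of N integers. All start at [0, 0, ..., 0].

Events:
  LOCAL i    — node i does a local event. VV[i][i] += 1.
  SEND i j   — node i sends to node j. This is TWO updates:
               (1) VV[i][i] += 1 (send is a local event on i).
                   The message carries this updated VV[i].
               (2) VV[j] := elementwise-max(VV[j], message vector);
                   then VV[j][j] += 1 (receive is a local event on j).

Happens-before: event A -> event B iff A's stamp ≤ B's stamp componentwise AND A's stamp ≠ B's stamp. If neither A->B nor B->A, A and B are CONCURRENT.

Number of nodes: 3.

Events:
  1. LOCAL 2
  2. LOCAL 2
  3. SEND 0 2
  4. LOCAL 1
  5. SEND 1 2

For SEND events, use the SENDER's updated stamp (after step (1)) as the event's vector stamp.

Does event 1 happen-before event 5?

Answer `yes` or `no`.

Initial: VV[0]=[0, 0, 0]
Initial: VV[1]=[0, 0, 0]
Initial: VV[2]=[0, 0, 0]
Event 1: LOCAL 2: VV[2][2]++ -> VV[2]=[0, 0, 1]
Event 2: LOCAL 2: VV[2][2]++ -> VV[2]=[0, 0, 2]
Event 3: SEND 0->2: VV[0][0]++ -> VV[0]=[1, 0, 0], msg_vec=[1, 0, 0]; VV[2]=max(VV[2],msg_vec) then VV[2][2]++ -> VV[2]=[1, 0, 3]
Event 4: LOCAL 1: VV[1][1]++ -> VV[1]=[0, 1, 0]
Event 5: SEND 1->2: VV[1][1]++ -> VV[1]=[0, 2, 0], msg_vec=[0, 2, 0]; VV[2]=max(VV[2],msg_vec) then VV[2][2]++ -> VV[2]=[1, 2, 4]
Event 1 stamp: [0, 0, 1]
Event 5 stamp: [0, 2, 0]
[0, 0, 1] <= [0, 2, 0]? False. Equal? False. Happens-before: False

Answer: no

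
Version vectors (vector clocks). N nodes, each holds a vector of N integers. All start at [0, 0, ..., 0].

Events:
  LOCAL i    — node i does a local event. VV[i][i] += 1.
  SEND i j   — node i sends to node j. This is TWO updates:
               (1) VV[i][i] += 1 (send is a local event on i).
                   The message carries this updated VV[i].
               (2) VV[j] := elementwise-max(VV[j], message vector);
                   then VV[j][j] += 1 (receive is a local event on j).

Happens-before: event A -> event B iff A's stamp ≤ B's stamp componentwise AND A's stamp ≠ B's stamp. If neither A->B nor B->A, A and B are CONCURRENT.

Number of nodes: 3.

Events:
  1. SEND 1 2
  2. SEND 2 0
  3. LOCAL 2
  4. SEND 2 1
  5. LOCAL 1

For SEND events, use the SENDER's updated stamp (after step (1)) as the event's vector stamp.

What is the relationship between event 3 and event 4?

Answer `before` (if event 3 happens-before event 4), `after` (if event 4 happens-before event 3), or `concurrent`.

Answer: before

Derivation:
Initial: VV[0]=[0, 0, 0]
Initial: VV[1]=[0, 0, 0]
Initial: VV[2]=[0, 0, 0]
Event 1: SEND 1->2: VV[1][1]++ -> VV[1]=[0, 1, 0], msg_vec=[0, 1, 0]; VV[2]=max(VV[2],msg_vec) then VV[2][2]++ -> VV[2]=[0, 1, 1]
Event 2: SEND 2->0: VV[2][2]++ -> VV[2]=[0, 1, 2], msg_vec=[0, 1, 2]; VV[0]=max(VV[0],msg_vec) then VV[0][0]++ -> VV[0]=[1, 1, 2]
Event 3: LOCAL 2: VV[2][2]++ -> VV[2]=[0, 1, 3]
Event 4: SEND 2->1: VV[2][2]++ -> VV[2]=[0, 1, 4], msg_vec=[0, 1, 4]; VV[1]=max(VV[1],msg_vec) then VV[1][1]++ -> VV[1]=[0, 2, 4]
Event 5: LOCAL 1: VV[1][1]++ -> VV[1]=[0, 3, 4]
Event 3 stamp: [0, 1, 3]
Event 4 stamp: [0, 1, 4]
[0, 1, 3] <= [0, 1, 4]? True
[0, 1, 4] <= [0, 1, 3]? False
Relation: before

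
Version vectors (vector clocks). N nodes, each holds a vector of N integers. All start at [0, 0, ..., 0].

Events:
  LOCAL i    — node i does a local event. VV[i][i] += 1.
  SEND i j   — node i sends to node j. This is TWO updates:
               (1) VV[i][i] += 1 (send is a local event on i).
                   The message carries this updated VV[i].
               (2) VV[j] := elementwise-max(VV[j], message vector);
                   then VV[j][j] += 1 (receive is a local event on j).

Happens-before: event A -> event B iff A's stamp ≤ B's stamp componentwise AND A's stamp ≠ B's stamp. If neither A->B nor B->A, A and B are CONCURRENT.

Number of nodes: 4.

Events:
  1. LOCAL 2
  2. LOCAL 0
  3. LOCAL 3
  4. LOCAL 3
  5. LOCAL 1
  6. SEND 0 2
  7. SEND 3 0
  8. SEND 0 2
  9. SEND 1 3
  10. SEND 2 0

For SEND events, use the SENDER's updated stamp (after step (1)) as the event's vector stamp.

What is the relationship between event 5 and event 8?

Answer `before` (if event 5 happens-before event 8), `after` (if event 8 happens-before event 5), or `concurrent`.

Initial: VV[0]=[0, 0, 0, 0]
Initial: VV[1]=[0, 0, 0, 0]
Initial: VV[2]=[0, 0, 0, 0]
Initial: VV[3]=[0, 0, 0, 0]
Event 1: LOCAL 2: VV[2][2]++ -> VV[2]=[0, 0, 1, 0]
Event 2: LOCAL 0: VV[0][0]++ -> VV[0]=[1, 0, 0, 0]
Event 3: LOCAL 3: VV[3][3]++ -> VV[3]=[0, 0, 0, 1]
Event 4: LOCAL 3: VV[3][3]++ -> VV[3]=[0, 0, 0, 2]
Event 5: LOCAL 1: VV[1][1]++ -> VV[1]=[0, 1, 0, 0]
Event 6: SEND 0->2: VV[0][0]++ -> VV[0]=[2, 0, 0, 0], msg_vec=[2, 0, 0, 0]; VV[2]=max(VV[2],msg_vec) then VV[2][2]++ -> VV[2]=[2, 0, 2, 0]
Event 7: SEND 3->0: VV[3][3]++ -> VV[3]=[0, 0, 0, 3], msg_vec=[0, 0, 0, 3]; VV[0]=max(VV[0],msg_vec) then VV[0][0]++ -> VV[0]=[3, 0, 0, 3]
Event 8: SEND 0->2: VV[0][0]++ -> VV[0]=[4, 0, 0, 3], msg_vec=[4, 0, 0, 3]; VV[2]=max(VV[2],msg_vec) then VV[2][2]++ -> VV[2]=[4, 0, 3, 3]
Event 9: SEND 1->3: VV[1][1]++ -> VV[1]=[0, 2, 0, 0], msg_vec=[0, 2, 0, 0]; VV[3]=max(VV[3],msg_vec) then VV[3][3]++ -> VV[3]=[0, 2, 0, 4]
Event 10: SEND 2->0: VV[2][2]++ -> VV[2]=[4, 0, 4, 3], msg_vec=[4, 0, 4, 3]; VV[0]=max(VV[0],msg_vec) then VV[0][0]++ -> VV[0]=[5, 0, 4, 3]
Event 5 stamp: [0, 1, 0, 0]
Event 8 stamp: [4, 0, 0, 3]
[0, 1, 0, 0] <= [4, 0, 0, 3]? False
[4, 0, 0, 3] <= [0, 1, 0, 0]? False
Relation: concurrent

Answer: concurrent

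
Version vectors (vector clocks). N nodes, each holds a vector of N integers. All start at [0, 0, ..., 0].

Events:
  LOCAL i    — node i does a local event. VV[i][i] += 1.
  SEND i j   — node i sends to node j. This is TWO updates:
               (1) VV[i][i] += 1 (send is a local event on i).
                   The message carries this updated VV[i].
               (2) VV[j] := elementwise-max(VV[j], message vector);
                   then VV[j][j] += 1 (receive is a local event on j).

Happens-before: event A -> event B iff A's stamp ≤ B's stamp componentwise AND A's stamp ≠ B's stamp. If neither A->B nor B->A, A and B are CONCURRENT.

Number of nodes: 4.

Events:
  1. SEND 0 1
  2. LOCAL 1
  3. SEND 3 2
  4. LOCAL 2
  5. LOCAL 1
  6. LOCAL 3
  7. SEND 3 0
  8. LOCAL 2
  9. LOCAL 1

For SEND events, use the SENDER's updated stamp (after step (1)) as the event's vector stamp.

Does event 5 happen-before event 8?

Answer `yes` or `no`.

Answer: no

Derivation:
Initial: VV[0]=[0, 0, 0, 0]
Initial: VV[1]=[0, 0, 0, 0]
Initial: VV[2]=[0, 0, 0, 0]
Initial: VV[3]=[0, 0, 0, 0]
Event 1: SEND 0->1: VV[0][0]++ -> VV[0]=[1, 0, 0, 0], msg_vec=[1, 0, 0, 0]; VV[1]=max(VV[1],msg_vec) then VV[1][1]++ -> VV[1]=[1, 1, 0, 0]
Event 2: LOCAL 1: VV[1][1]++ -> VV[1]=[1, 2, 0, 0]
Event 3: SEND 3->2: VV[3][3]++ -> VV[3]=[0, 0, 0, 1], msg_vec=[0, 0, 0, 1]; VV[2]=max(VV[2],msg_vec) then VV[2][2]++ -> VV[2]=[0, 0, 1, 1]
Event 4: LOCAL 2: VV[2][2]++ -> VV[2]=[0, 0, 2, 1]
Event 5: LOCAL 1: VV[1][1]++ -> VV[1]=[1, 3, 0, 0]
Event 6: LOCAL 3: VV[3][3]++ -> VV[3]=[0, 0, 0, 2]
Event 7: SEND 3->0: VV[3][3]++ -> VV[3]=[0, 0, 0, 3], msg_vec=[0, 0, 0, 3]; VV[0]=max(VV[0],msg_vec) then VV[0][0]++ -> VV[0]=[2, 0, 0, 3]
Event 8: LOCAL 2: VV[2][2]++ -> VV[2]=[0, 0, 3, 1]
Event 9: LOCAL 1: VV[1][1]++ -> VV[1]=[1, 4, 0, 0]
Event 5 stamp: [1, 3, 0, 0]
Event 8 stamp: [0, 0, 3, 1]
[1, 3, 0, 0] <= [0, 0, 3, 1]? False. Equal? False. Happens-before: False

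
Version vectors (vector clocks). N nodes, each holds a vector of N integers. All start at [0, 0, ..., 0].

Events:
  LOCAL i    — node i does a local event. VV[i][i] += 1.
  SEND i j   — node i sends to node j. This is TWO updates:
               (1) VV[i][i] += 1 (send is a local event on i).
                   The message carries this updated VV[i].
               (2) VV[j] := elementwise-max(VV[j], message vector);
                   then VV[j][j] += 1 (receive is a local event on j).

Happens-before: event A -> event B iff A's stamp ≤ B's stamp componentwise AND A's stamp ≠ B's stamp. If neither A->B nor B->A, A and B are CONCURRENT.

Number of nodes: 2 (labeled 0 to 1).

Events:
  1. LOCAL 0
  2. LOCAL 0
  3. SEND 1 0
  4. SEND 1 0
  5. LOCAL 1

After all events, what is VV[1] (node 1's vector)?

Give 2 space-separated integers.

Initial: VV[0]=[0, 0]
Initial: VV[1]=[0, 0]
Event 1: LOCAL 0: VV[0][0]++ -> VV[0]=[1, 0]
Event 2: LOCAL 0: VV[0][0]++ -> VV[0]=[2, 0]
Event 3: SEND 1->0: VV[1][1]++ -> VV[1]=[0, 1], msg_vec=[0, 1]; VV[0]=max(VV[0],msg_vec) then VV[0][0]++ -> VV[0]=[3, 1]
Event 4: SEND 1->0: VV[1][1]++ -> VV[1]=[0, 2], msg_vec=[0, 2]; VV[0]=max(VV[0],msg_vec) then VV[0][0]++ -> VV[0]=[4, 2]
Event 5: LOCAL 1: VV[1][1]++ -> VV[1]=[0, 3]
Final vectors: VV[0]=[4, 2]; VV[1]=[0, 3]

Answer: 0 3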